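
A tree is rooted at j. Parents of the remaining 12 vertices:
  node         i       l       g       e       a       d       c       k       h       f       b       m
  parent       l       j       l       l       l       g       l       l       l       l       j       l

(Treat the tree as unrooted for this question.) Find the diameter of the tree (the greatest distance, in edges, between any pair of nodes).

A longest path is d–g–l–j–b, with 4 edges.

4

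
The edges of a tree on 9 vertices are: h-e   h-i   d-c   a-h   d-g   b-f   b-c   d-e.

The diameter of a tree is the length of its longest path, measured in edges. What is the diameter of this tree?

BFS from i reaches f last, at distance 6; BFS from f confirms no node is farther.
Path: i-h-e-d-c-b-f.

6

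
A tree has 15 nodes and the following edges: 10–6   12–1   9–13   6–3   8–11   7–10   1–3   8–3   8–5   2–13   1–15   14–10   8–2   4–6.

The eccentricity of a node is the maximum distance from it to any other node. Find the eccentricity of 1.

5

Distances from 1 peak at 5, attained at 9.
1–3–8–2–13–9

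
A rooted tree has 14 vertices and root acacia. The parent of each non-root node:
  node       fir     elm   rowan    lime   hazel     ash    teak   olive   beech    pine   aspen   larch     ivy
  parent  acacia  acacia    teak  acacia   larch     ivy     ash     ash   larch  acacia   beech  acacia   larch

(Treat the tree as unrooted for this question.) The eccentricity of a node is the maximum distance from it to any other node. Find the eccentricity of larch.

4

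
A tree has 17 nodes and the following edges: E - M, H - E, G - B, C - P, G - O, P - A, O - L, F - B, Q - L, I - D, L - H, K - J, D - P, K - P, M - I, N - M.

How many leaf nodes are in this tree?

Degree-1 nodes: A, C, F, J, N, Q — 6 of them.

6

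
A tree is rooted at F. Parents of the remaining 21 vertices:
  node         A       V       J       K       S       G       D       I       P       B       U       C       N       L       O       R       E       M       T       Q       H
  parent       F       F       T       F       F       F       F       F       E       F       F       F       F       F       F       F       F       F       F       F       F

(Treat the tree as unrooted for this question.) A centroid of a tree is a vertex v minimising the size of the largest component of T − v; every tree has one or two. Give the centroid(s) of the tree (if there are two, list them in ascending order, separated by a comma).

If F is removed the pieces have sizes 2, 2, 1, 1, 1, 1, 1, 1, 1, 1, 1, 1, 1, 1, 1, 1, 1, 1, 1, all ≤ ⌊22/2⌋ = 11.
Every other node leaves some component of size > 11, so the centroid is unique.

F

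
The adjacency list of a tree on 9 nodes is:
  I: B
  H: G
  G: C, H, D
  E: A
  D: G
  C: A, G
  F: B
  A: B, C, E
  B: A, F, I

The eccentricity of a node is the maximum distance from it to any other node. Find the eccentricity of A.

3

A farthest node from A is H (D also at distance 3).
The path A-C-G-H has 3 edges.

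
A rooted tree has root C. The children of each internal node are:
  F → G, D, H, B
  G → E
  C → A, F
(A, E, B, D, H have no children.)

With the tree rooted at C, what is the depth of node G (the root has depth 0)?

Climbing from G to the root: G → F → C. That's 2 steps.

2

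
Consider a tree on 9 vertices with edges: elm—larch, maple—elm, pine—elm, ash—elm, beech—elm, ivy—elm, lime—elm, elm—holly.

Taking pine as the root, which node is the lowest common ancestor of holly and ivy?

Ancestors of holly (toward the root): holly, elm, pine.
Ancestors of ivy: ivy, elm, pine.
The deepest node appearing in both lists is elm.

elm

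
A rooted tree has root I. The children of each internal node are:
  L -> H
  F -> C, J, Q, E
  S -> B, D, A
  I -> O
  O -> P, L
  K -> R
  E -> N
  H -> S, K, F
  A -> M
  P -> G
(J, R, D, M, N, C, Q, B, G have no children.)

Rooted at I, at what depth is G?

I → O → P → G — 3 edges.

3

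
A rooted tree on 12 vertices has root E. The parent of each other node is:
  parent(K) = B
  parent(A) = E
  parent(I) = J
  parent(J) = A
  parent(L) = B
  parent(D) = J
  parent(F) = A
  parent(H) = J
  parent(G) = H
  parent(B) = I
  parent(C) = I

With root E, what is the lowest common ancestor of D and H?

J

Path D→root: D J A E; path H→root: H J A E.
First common node: J.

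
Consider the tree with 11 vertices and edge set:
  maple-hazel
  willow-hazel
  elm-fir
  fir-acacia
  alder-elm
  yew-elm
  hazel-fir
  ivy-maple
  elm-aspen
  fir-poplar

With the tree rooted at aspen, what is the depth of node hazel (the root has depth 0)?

aspen – elm – fir – hazel — 3 edges.

3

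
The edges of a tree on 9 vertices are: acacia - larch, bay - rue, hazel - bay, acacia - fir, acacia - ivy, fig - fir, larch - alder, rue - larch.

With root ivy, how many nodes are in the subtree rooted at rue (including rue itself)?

3

The subtree rooted at rue contains: rue, bay, hazel — 3 nodes.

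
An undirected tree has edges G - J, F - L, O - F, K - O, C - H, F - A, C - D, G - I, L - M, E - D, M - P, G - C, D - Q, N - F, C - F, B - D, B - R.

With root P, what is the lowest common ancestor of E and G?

C

Path E→root: E D C F L M P; path G→root: G C F L M P.
First common node: C.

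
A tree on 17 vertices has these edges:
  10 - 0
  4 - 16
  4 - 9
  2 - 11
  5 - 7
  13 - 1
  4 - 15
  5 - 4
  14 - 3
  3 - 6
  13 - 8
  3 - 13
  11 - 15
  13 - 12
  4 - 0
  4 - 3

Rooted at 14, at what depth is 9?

3

Climbing from 9 to the root: 9 → 4 → 3 → 14. That's 3 steps.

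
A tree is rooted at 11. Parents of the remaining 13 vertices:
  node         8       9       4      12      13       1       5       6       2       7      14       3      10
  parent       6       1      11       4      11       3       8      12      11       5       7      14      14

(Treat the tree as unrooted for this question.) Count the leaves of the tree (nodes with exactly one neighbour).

Degree-1 nodes: 2, 9, 10, 13 — 4 of them.

4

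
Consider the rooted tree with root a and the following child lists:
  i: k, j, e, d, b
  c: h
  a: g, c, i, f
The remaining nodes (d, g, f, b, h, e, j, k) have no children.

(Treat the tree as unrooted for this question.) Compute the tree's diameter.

4

BFS from b reaches h last, at distance 4; BFS from h confirms no node is farther.
Path: b–i–a–c–h.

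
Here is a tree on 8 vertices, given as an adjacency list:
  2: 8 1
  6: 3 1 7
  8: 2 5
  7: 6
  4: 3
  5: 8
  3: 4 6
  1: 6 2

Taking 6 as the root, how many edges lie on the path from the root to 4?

Path from 6 to 4: 6 → 3 → 4, which has 2 edges.

2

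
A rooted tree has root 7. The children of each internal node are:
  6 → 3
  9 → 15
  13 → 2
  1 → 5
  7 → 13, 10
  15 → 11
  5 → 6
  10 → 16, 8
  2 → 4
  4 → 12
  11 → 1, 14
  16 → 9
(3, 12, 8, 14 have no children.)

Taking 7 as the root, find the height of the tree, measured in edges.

9

3 sits deepest: 7-10-16-9-15-11-1-5-6-3 — 9 edges from the root.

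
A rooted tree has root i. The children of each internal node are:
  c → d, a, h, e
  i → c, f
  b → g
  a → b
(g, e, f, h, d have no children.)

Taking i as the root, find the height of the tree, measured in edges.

4

A deepest node is g, reached by i – c – a – b – g.
That path has 4 edges, so the height is 4.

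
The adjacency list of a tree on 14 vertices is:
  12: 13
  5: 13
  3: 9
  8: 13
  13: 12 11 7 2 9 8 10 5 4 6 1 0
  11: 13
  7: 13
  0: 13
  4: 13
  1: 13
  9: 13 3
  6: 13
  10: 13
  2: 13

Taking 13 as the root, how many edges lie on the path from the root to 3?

2

Climbing from 3 to the root: 3 – 9 – 13. That's 2 steps.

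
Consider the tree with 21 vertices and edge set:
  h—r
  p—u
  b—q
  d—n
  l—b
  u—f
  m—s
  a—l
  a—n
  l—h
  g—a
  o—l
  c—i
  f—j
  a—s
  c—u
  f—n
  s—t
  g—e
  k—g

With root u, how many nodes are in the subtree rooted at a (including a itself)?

13

Descendants of a (including itself): a, g, l, s, k, e, o, b, h, m, t, q, r. That's 13.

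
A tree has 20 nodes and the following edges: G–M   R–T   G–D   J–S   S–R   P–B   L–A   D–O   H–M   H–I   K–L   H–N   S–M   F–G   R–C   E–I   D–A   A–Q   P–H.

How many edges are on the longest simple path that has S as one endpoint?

6

The node farthest from S is K, via S–M–G–D–A–L–K — 6 edges.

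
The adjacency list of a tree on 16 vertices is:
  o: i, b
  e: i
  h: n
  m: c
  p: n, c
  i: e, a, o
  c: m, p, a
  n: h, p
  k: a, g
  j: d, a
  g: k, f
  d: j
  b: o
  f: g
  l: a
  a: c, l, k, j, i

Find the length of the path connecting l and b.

Walking from l: l - a - i - o - b. Length 4.

4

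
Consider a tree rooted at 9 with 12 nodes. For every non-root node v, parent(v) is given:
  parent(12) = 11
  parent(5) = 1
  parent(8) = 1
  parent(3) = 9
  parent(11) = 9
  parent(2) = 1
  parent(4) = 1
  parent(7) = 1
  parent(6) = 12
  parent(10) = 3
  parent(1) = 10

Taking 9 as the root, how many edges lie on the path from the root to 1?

Path from 9 to 1: 9 → 3 → 10 → 1, which has 3 edges.

3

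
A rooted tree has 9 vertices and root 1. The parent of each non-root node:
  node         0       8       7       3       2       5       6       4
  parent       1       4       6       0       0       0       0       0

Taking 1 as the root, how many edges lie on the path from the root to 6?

Path from 1 to 6: 1 → 0 → 6, which has 2 edges.

2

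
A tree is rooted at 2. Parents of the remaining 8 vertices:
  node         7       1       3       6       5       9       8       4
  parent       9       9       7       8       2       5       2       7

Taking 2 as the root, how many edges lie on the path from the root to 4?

4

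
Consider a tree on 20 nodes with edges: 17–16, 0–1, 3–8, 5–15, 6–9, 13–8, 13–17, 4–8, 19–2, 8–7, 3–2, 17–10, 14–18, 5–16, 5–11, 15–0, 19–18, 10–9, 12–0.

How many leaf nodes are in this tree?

Degree-1 nodes: 1, 4, 6, 7, 11, 12, 14 — 7 of them.

7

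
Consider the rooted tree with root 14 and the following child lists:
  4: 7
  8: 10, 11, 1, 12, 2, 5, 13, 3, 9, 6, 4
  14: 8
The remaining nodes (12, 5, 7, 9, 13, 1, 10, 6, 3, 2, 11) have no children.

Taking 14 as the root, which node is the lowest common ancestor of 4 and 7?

4's ancestor chain is 4, 8, 14 and 7's is 7, 4, 8, 14; they first meet at 4.

4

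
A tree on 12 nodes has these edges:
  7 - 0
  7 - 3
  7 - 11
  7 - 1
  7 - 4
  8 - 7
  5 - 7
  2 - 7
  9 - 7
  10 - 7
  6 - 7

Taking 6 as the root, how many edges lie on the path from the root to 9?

Path from 6 to 9: 6–7–9, which has 2 edges.

2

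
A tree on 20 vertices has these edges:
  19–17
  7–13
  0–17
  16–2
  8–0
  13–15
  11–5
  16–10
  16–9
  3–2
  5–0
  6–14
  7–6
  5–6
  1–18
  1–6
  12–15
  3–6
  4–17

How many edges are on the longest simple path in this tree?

8

BFS from 9 reaches 19 last, at distance 8; BFS from 19 confirms no node is farther.
Path: 9-16-2-3-6-5-0-17-19.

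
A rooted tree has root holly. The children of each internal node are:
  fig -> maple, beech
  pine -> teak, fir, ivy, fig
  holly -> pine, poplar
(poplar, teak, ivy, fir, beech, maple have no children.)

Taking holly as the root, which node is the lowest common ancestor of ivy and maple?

pine

Ancestors of ivy (toward the root): ivy, pine, holly.
Ancestors of maple: maple, fig, pine, holly.
The deepest node appearing in both lists is pine.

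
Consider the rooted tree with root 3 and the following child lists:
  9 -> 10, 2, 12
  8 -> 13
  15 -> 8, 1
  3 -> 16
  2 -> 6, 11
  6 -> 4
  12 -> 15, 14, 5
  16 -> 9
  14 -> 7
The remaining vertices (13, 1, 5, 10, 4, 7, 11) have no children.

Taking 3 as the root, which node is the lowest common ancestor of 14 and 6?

Ancestors of 14 (toward the root): 14, 12, 9, 16, 3.
Ancestors of 6: 6, 2, 9, 16, 3.
The deepest node appearing in both lists is 9.

9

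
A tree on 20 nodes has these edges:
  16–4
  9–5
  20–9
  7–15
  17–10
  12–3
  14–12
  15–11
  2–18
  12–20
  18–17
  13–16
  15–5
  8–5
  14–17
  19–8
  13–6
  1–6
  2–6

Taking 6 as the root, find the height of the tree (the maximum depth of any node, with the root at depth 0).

10

11 sits deepest: 6 – 2 – 18 – 17 – 14 – 12 – 20 – 9 – 5 – 15 – 11 — 10 edges from the root.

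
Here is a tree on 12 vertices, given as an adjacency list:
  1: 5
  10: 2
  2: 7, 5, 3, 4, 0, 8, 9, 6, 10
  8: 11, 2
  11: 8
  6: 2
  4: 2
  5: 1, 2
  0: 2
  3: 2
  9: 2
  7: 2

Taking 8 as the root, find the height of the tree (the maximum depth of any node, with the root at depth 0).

3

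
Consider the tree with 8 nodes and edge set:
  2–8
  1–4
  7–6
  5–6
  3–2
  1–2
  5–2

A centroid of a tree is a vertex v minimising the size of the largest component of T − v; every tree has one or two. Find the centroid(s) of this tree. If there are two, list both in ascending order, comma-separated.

Removing 2 splits the tree into components of sizes 3, 2, 1, 1; the largest is 3 ≤ ⌊8/2⌋ = 4.
Every other node leaves some component of size > 4, so the centroid is unique.

2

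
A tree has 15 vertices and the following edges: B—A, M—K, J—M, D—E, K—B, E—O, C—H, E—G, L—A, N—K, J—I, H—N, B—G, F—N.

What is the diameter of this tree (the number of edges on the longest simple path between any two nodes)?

Starting from C, a farthest node is D at distance 7.
One longest path: C – H – N – K – B – G – E – D.
So the diameter is 7.

7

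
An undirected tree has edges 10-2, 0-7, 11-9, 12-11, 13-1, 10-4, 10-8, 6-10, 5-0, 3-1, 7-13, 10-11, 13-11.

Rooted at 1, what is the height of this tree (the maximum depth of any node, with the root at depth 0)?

5 sits deepest: 1 → 13 → 7 → 0 → 5 — 4 edges from the root.

4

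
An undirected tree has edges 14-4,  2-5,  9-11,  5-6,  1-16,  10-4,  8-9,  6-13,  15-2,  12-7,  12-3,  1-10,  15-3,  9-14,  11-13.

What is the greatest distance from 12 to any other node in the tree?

Distances from 12 peak at 13, attained at 16.
12 – 3 – 15 – 2 – 5 – 6 – 13 – 11 – 9 – 14 – 4 – 10 – 1 – 16

13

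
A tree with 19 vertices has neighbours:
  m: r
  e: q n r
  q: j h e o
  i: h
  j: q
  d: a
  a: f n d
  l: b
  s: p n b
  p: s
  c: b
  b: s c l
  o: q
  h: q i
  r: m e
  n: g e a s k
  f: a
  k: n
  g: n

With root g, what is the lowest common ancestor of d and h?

Path d→root: d a n g; path h→root: h q e n g.
First common node: n.

n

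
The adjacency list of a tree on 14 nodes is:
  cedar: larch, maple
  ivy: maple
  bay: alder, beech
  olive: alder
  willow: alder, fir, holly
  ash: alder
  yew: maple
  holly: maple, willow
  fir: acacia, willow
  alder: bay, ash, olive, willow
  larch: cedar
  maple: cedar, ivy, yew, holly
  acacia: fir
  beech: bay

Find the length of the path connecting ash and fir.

3

The path is ash – alder – willow – fir, which has 3 edges.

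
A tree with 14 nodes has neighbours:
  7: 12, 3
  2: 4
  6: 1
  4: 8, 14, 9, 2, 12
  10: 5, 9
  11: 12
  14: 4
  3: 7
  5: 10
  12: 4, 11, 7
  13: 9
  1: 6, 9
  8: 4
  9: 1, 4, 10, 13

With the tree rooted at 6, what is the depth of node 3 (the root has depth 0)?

6

Climbing from 3 to the root: 3 – 7 – 12 – 4 – 9 – 1 – 6. That's 6 steps.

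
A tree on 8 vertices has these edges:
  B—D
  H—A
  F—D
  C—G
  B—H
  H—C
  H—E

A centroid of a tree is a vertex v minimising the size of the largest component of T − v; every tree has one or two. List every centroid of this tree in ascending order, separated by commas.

H

Removing H splits the tree into components of sizes 3, 2, 1, 1; the largest is 3 ≤ ⌊8/2⌋ = 4.
No neighbour of H does as well, so H is the unique centroid.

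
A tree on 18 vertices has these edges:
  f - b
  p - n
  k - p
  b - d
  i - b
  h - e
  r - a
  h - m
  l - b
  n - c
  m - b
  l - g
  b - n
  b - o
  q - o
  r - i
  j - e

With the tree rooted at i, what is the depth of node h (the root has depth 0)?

3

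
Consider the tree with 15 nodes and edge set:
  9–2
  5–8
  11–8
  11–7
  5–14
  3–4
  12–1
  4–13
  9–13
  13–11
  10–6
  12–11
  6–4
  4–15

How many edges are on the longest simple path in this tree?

7

BFS from 14 reaches 10 last, at distance 7; BFS from 10 confirms no node is farther.
Path: 14 – 5 – 8 – 11 – 13 – 4 – 6 – 10.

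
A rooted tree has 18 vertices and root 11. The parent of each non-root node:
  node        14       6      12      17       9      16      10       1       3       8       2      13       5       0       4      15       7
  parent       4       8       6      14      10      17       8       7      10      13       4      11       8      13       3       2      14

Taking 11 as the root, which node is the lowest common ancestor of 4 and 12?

Ancestors of 4 (toward the root): 4, 3, 10, 8, 13, 11.
Ancestors of 12: 12, 6, 8, 13, 11.
The deepest node appearing in both lists is 8.

8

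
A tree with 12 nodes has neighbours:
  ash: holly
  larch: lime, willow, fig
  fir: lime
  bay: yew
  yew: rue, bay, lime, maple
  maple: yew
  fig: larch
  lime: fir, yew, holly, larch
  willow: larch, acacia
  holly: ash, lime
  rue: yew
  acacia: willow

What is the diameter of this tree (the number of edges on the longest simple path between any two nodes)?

5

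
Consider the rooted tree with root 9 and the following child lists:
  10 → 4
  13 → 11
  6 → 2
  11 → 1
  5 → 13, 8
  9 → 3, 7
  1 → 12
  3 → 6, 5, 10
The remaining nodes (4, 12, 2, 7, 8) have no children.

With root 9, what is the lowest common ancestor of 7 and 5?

Path 7→root: 7 9; path 5→root: 5 3 9.
First common node: 9.

9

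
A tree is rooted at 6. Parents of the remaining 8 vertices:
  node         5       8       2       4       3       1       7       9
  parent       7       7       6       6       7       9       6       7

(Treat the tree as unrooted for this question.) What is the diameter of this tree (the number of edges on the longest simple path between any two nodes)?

4

Starting from 2, a farthest node is 1 at distance 4.
One longest path: 2 – 6 – 7 – 9 – 1.
So the diameter is 4.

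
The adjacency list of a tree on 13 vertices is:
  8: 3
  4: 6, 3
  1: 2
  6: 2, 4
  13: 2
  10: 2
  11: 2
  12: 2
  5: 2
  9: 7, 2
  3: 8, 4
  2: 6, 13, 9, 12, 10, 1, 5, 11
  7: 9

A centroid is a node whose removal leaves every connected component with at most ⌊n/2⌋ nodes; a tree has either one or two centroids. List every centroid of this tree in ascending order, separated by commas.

Delete 2: the remaining components have sizes 4, 2, 1, 1, 1, 1, 1, 1. Max 4 ≤ 6, so 2 is a centroid.
Every other node leaves some component of size > 6, so the centroid is unique.

2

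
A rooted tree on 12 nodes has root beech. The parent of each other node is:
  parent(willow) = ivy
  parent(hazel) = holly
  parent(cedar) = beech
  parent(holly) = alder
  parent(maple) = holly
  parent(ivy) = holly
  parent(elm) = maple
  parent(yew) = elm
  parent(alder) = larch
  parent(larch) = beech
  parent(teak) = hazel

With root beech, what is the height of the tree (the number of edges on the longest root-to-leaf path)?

6

yew sits deepest: beech–larch–alder–holly–maple–elm–yew — 6 edges from the root.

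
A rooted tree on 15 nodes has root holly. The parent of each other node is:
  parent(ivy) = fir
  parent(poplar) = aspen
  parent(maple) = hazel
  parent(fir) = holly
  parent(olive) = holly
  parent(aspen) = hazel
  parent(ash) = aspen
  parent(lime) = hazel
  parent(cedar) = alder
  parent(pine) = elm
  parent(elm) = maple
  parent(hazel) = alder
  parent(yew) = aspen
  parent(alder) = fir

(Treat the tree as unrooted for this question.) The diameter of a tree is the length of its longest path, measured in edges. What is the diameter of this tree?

A longest path is olive-holly-fir-alder-hazel-maple-elm-pine, with 7 edges.

7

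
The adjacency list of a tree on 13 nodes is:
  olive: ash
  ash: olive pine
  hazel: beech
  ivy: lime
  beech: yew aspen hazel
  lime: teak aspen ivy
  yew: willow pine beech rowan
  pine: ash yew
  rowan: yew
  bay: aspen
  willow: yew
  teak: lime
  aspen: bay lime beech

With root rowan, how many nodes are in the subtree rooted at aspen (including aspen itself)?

5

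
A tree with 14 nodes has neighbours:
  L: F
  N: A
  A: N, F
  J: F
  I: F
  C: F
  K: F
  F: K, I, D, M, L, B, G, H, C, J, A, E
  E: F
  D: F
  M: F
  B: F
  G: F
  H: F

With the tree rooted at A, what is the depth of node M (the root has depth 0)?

2

Path from A to M: A–F–M, which has 2 edges.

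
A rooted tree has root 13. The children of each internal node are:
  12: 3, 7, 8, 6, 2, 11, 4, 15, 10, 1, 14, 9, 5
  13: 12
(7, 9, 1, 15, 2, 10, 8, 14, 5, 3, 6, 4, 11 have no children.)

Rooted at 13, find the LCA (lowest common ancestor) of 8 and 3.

12

Path 8→root: 8 12 13; path 3→root: 3 12 13.
First common node: 12.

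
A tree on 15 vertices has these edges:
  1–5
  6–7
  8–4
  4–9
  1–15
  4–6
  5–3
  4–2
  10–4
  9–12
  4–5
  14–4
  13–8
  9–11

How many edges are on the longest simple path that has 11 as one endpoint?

The node farthest from 11 is 15, via 11-9-4-5-1-15 — 5 edges.

5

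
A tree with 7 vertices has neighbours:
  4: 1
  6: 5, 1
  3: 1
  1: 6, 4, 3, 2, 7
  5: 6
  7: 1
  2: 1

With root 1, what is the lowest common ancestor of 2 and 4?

Ancestors of 2 (toward the root): 2, 1.
Ancestors of 4: 4, 1.
The deepest node appearing in both lists is 1.

1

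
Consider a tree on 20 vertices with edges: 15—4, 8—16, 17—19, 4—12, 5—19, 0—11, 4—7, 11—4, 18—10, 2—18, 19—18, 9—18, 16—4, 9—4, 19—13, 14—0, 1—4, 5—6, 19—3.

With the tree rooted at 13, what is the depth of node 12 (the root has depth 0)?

Path from 13 to 12: 13 – 19 – 18 – 9 – 4 – 12, which has 5 edges.

5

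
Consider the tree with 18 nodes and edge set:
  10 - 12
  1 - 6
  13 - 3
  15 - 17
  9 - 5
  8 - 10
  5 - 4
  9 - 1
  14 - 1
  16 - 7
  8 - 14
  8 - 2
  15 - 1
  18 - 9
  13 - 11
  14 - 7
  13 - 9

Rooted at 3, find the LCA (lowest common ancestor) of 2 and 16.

14

2's ancestor chain is 2, 8, 14, 1, 9, 13, 3 and 16's is 16, 7, 14, 1, 9, 13, 3; they first meet at 14.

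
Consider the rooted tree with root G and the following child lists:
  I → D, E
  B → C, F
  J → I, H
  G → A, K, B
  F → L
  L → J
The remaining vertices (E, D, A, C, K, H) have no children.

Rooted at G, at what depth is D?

Climbing from D to the root: D–I–J–L–F–B–G. That's 6 steps.

6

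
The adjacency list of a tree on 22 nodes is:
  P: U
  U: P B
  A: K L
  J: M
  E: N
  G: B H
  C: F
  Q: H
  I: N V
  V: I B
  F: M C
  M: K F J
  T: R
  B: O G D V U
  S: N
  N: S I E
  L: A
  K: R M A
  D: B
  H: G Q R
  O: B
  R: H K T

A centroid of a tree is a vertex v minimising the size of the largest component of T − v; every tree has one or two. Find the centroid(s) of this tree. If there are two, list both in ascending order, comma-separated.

G, H

Removing G splits the tree into components of sizes 11, 10; the largest is 11 ≤ ⌊22/2⌋ = 11.
Its neighbour H also leaves a largest component of size 11, so both are centroids.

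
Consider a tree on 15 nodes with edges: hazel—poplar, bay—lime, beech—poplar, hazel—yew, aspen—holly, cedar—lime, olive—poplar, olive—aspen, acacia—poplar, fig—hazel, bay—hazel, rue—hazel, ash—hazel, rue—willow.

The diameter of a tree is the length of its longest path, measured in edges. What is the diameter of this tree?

7

A longest path is cedar–lime–bay–hazel–poplar–olive–aspen–holly, with 7 edges.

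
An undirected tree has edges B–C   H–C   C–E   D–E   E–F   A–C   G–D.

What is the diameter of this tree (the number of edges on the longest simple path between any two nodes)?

Starting from G, a farthest node is B at distance 4.
One longest path: G – D – E – C – B.
So the diameter is 4.

4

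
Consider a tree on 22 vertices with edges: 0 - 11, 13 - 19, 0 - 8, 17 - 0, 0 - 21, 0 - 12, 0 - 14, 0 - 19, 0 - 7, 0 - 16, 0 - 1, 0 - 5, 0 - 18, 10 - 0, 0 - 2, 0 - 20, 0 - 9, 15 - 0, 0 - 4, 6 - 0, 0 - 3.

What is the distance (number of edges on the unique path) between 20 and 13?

3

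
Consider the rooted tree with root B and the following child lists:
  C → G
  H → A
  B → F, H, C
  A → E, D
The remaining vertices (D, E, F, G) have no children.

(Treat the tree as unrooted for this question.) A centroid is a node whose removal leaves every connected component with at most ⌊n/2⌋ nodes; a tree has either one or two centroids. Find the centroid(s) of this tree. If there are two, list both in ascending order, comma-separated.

B, H

Removing B splits the tree into components of sizes 4, 2, 1; the largest is 4 ≤ ⌊8/2⌋ = 4.
Its neighbour H also leaves a largest component of size 4, so both are centroids.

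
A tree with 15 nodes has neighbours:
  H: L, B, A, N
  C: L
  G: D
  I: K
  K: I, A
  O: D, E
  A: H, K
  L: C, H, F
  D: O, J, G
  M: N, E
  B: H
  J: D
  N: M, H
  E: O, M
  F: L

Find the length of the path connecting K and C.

Walking from K: K–A–H–L–C. Length 4.

4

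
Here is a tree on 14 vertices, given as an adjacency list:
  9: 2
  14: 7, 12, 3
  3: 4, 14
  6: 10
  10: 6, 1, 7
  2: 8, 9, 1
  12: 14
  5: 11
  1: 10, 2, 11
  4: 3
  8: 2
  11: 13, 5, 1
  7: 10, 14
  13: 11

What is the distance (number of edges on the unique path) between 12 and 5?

12 - 14 - 7 - 10 - 1 - 11 - 5: 6 edges.

6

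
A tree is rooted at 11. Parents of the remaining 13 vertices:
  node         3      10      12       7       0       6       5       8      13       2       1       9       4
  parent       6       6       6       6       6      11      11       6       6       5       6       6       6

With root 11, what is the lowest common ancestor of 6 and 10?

6

Path 6→root: 6 11; path 10→root: 10 6 11.
First common node: 6.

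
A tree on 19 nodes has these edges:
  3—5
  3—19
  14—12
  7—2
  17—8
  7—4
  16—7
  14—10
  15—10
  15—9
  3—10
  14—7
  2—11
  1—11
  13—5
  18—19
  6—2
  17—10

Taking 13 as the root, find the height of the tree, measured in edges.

1 sits deepest: 13-5-3-10-14-7-2-11-1 — 8 edges from the root.

8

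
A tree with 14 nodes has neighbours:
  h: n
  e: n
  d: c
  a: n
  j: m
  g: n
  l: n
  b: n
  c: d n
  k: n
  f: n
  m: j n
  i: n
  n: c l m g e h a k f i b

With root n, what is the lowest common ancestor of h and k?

n

Ancestors of h (toward the root): h, n.
Ancestors of k: k, n.
The deepest node appearing in both lists is n.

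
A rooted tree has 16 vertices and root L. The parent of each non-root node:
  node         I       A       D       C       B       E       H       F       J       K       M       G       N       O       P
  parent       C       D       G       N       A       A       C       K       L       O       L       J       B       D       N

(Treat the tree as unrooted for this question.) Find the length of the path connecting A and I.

4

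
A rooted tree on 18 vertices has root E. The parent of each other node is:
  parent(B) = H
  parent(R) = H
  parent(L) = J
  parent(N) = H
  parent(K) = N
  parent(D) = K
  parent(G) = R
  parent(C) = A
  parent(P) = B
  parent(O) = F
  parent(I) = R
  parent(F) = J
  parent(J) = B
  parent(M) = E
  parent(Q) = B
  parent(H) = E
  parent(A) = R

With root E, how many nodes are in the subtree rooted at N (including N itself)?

N's subtree: {N, K, D}, size 3.

3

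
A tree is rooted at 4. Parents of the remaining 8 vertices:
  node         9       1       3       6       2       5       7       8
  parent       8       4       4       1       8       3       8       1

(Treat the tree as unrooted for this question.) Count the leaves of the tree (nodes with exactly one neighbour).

5

Degree-1 nodes: 2, 5, 6, 7, 9 — 5 of them.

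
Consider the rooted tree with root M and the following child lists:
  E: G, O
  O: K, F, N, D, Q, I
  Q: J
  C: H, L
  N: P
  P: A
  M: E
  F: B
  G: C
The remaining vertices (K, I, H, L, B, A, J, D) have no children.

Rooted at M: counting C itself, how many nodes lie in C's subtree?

3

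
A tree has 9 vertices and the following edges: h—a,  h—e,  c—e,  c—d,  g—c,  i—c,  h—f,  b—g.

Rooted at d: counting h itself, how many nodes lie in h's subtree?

3

The subtree rooted at h contains: h, f, a — 3 nodes.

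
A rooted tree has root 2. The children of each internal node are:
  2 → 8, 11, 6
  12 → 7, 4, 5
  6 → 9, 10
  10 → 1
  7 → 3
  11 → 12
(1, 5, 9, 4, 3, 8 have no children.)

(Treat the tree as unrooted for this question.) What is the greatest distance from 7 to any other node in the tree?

The node farthest from 7 is 1, via 7–12–11–2–6–10–1 — 6 edges.

6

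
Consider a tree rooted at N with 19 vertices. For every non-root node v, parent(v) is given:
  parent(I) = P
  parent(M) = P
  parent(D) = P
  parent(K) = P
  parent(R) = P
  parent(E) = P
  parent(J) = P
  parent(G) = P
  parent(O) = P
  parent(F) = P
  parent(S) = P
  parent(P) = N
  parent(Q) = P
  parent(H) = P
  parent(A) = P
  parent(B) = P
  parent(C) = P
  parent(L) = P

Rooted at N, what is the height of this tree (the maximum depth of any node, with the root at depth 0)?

2

The longest root-to-leaf path is N–P–J (2 edges).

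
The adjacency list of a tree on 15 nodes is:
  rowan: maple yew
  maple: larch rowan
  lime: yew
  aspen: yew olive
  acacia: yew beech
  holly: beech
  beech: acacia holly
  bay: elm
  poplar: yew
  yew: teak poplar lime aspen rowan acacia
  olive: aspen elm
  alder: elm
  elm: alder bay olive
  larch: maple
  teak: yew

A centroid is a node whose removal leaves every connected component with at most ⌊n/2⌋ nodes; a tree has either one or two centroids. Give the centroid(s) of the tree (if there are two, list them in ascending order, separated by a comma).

Removing yew splits the tree into components of sizes 5, 3, 3, 1, 1, 1; the largest is 5 ≤ ⌊15/2⌋ = 7.
Every other node leaves some component of size > 7, so the centroid is unique.

yew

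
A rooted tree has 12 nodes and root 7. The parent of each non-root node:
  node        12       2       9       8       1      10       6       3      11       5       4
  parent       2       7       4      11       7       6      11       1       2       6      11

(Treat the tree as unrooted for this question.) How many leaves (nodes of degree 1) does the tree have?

Exactly 6 nodes have a single neighbour: 3, 5, 8, 9, 10, 12.

6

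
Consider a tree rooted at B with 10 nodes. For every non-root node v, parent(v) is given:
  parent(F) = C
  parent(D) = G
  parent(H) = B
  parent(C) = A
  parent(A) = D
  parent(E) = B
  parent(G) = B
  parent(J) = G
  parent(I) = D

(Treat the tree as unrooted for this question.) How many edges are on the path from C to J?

4

Walking from C: C – A – D – G – J. Length 4.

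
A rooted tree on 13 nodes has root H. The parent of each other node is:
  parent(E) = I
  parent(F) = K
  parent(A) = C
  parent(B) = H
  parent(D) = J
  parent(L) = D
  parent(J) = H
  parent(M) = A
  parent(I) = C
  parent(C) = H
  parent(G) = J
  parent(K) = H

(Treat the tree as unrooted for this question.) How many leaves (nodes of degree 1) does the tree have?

6

Degree-1 nodes: B, E, F, G, L, M — 6 of them.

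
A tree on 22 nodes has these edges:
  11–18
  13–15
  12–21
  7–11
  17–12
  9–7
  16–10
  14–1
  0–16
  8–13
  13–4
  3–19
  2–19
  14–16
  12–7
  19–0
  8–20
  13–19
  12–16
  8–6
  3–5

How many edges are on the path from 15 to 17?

6

Walking from 15: 15–13–19–0–16–12–17. Length 6.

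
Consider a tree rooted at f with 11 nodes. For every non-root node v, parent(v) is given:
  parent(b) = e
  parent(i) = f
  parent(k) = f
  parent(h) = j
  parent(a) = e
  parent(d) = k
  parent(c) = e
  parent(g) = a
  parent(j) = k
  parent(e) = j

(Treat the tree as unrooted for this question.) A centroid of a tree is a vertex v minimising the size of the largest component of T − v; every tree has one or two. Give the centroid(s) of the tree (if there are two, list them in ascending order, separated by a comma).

j

Delete j: the remaining components have sizes 5, 4, 1. Max 5 ≤ 5, so j is a centroid.
Every other node leaves some component of size > 5, so the centroid is unique.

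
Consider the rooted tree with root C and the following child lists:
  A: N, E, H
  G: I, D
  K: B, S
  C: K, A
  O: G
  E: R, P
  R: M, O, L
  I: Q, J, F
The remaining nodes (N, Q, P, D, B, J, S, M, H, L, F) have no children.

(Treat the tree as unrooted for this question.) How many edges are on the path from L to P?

3

The path is L - R - E - P, which has 3 edges.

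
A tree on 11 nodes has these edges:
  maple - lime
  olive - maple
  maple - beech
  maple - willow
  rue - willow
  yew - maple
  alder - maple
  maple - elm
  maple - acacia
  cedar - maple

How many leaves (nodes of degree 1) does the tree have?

9

Exactly 9 nodes have a single neighbour: acacia, alder, beech, cedar, elm, lime, olive, rue, yew.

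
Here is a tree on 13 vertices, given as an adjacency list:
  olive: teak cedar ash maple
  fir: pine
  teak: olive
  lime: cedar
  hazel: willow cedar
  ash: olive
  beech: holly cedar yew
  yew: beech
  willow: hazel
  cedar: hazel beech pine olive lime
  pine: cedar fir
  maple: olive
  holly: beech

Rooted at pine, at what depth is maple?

pine – cedar – olive – maple — 3 edges.

3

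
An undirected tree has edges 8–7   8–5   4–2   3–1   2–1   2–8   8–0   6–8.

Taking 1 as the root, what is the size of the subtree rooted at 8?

The subtree rooted at 8 contains: 8, 6, 7, 5, 0 — 5 nodes.

5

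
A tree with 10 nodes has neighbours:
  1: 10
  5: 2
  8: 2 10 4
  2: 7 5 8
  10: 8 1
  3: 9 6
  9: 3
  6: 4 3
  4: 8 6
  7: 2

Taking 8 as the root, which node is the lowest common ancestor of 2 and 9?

Ancestors of 2 (toward the root): 2, 8.
Ancestors of 9: 9, 3, 6, 4, 8.
The deepest node appearing in both lists is 8.

8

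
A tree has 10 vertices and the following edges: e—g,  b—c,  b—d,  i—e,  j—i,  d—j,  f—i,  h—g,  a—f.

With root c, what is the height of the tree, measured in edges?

A deepest node is h, reached by c → b → d → j → i → e → g → h.
That path has 7 edges, so the height is 7.

7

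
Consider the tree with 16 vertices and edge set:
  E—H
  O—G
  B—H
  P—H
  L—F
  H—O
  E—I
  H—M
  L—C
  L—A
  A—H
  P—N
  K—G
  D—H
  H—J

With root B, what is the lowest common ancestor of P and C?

Ancestors of P (toward the root): P, H, B.
Ancestors of C: C, L, A, H, B.
The deepest node appearing in both lists is H.

H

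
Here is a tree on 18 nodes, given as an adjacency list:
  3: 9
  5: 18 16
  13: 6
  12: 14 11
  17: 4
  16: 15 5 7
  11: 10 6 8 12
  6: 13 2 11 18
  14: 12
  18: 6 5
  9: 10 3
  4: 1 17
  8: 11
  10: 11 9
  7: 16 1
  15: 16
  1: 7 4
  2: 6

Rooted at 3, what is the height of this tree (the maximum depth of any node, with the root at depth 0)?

11

A deepest node is 17, reached by 3–9–10–11–6–18–5–16–7–1–4–17.
That path has 11 edges, so the height is 11.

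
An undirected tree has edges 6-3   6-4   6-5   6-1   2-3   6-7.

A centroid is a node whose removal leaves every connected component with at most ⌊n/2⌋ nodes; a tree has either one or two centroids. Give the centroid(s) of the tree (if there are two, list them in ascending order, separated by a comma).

6

Delete 6: the remaining components have sizes 2, 1, 1, 1, 1. Max 2 ≤ 3, so 6 is a centroid.
Every other node leaves some component of size > 3, so the centroid is unique.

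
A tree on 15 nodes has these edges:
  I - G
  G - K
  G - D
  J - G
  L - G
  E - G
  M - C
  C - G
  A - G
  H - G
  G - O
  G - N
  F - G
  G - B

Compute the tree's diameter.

A longest path is M–C–G–H, with 3 edges.

3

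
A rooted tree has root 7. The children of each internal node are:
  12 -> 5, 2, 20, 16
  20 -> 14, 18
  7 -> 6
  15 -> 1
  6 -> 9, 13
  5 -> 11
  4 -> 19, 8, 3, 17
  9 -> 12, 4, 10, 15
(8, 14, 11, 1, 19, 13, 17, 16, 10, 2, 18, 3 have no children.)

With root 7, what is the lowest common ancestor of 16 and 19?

9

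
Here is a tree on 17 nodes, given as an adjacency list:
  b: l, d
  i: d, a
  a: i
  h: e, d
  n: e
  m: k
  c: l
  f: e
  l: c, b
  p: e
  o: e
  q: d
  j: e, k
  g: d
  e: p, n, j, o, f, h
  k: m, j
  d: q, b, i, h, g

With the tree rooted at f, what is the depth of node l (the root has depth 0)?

5

f – e – h – d – b – l — 5 edges.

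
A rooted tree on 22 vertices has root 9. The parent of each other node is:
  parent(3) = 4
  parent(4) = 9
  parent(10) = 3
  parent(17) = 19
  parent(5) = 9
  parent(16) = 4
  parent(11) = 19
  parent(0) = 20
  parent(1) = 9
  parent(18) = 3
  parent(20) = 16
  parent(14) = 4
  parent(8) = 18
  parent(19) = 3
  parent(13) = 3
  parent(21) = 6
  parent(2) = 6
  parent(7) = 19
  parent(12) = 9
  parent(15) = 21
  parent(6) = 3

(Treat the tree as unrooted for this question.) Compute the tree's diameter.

BFS from 0 reaches 15 last, at distance 7; BFS from 15 confirms no node is farther.
Path: 0–20–16–4–3–6–21–15.

7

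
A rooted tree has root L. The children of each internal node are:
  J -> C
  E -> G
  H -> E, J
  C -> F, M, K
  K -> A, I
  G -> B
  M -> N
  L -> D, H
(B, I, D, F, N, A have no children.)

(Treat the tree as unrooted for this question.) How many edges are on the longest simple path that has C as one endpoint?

The node farthest from C is B, via C-J-H-E-G-B — 5 edges.

5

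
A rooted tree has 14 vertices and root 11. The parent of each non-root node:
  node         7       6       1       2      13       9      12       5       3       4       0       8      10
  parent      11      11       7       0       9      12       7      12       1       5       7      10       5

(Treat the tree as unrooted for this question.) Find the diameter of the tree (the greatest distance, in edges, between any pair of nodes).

BFS from 2 reaches 8 last, at distance 6; BFS from 8 confirms no node is farther.
Path: 2 - 0 - 7 - 12 - 5 - 10 - 8.

6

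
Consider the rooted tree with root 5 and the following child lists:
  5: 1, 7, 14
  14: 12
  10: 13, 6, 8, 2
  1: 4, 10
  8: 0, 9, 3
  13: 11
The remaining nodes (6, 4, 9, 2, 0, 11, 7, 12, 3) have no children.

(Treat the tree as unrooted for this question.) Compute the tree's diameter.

6

Starting from 0, a farthest node is 12 at distance 6.
One longest path: 0-8-10-1-5-14-12.
So the diameter is 6.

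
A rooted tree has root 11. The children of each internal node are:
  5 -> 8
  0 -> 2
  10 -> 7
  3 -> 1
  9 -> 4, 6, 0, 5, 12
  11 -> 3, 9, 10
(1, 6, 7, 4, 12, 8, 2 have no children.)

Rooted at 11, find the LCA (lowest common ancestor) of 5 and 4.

9

Ancestors of 5 (toward the root): 5, 9, 11.
Ancestors of 4: 4, 9, 11.
The deepest node appearing in both lists is 9.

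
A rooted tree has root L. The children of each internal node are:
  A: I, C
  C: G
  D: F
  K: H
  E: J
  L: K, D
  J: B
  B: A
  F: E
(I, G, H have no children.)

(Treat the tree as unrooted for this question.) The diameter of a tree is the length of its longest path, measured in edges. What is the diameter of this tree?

10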